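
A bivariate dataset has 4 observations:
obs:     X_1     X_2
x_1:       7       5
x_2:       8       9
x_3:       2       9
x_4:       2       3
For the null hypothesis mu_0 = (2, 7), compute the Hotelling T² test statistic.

Step 1 — sample mean vector:
  mean(X_1) = (7 + 8 + 2 + 2) / 4 = 19/4 = 4.75
  mean(X_2) = (5 + 9 + 9 + 3) / 4 = 26/4 = 6.5
  x̄ = (4.75, 6.5),  deviation x̄ - mu_0 = (4.75, 6.5) - (2, 7) = (2.75, -0.5).

Step 2 — sample covariance matrix, S[i,j] = (1/(n-1)) · Σ_k (x_{k,i} - mean_i) · (x_{k,j} - mean_j), divisor n-1 = 3:
  S[X_1,X_1] = ((2.25)·(2.25) + (3.25)·(3.25) + (-2.75)·(-2.75) + (-2.75)·(-2.75)) / 3 = 30.75/3 = 10.25
  S[X_1,X_2] = ((2.25)·(-1.5) + (3.25)·(2.5) + (-2.75)·(2.5) + (-2.75)·(-3.5)) / 3 = 7.5/3 = 2.5
  S[X_2,X_2] = ((-1.5)·(-1.5) + (2.5)·(2.5) + (2.5)·(2.5) + (-3.5)·(-3.5)) / 3 = 27/3 = 9
  S = [[10.25, 2.5],
 [2.5, 9]].

Step 3 — invert S. det(S) = 10.25·9 - (2.5)² = 86.
  S^{-1} = (1/det) · [[d, -b], [-b, a]] = [[0.1047, -0.0291],
 [-0.0291, 0.1192]].

Step 4 — quadratic form (x̄ - mu_0)^T · S^{-1} · (x̄ - mu_0):
  S^{-1} · (x̄ - mu_0) = (0.3023, -0.1395),
  (x̄ - mu_0)^T · [...] = (2.75)·(0.3023) + (-0.5)·(-0.1395) = 0.9012.

Step 5 — scale by n: T² = 4 · 0.9012 = 3.6047.

T² ≈ 3.6047


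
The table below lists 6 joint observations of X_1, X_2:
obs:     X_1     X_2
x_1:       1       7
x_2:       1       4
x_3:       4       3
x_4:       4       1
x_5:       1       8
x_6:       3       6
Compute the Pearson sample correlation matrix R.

Step 1 — column means:
  mean(X_1) = (1 + 1 + 4 + 4 + 1 + 3) / 6 = 14/6 = 2.3333
  mean(X_2) = (7 + 4 + 3 + 1 + 8 + 6) / 6 = 29/6 = 4.8333

Step 2 — sample variances and covariances s[i,j] = (1/(n-1)) · Σ_k (x_{k,i} - mean_i) · (x_{k,j} - mean_j), with n-1 = 5:
  s[X_1,X_1] = ((-1.3333)·(-1.3333) + (-1.3333)·(-1.3333) + (1.6667)·(1.6667) + (1.6667)·(1.6667) + (-1.3333)·(-1.3333) + (0.6667)·(0.6667)) / 5 = 11.3333/5 = 2.2667
  s[X_1,X_2] = ((-1.3333)·(2.1667) + (-1.3333)·(-0.8333) + (1.6667)·(-1.8333) + (1.6667)·(-3.8333) + (-1.3333)·(3.1667) + (0.6667)·(1.1667)) / 5 = -14.6667/5 = -2.9333
  s[X_2,X_2] = ((2.1667)·(2.1667) + (-0.8333)·(-0.8333) + (-1.8333)·(-1.8333) + (-3.8333)·(-3.8333) + (3.1667)·(3.1667) + (1.1667)·(1.1667)) / 5 = 34.8333/5 = 6.9667
  Sample standard deviations s_i = √(s[i,i]):
  s(X_1) = √(2.2667) = 1.5055
  s(X_2) = √(6.9667) = 2.6394

Step 3 — r_{ij} = s_{ij} / (s_i · s_j):
  r[X_1,X_1] = 1 (diagonal).
  r[X_1,X_2] = -2.9333 / (1.5055 · 2.6394) = -2.9333 / 3.9738 = -0.7382
  r[X_2,X_2] = 1 (diagonal).

R is symmetric with unit diagonal. Assembling:

R = [[1, -0.7382],
 [-0.7382, 1]]


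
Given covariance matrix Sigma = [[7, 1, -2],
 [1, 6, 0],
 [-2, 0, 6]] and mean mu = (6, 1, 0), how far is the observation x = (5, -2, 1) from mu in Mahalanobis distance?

Step 1 — centre the observation: (x - mu) = (-1, -3, 1).

Step 2 — invert Sigma (cofactor / det for 3×3, or solve directly):
  Sigma^{-1} = [[0.1622, -0.027, 0.0541],
 [-0.027, 0.1712, -0.009],
 [0.0541, -0.009, 0.1847]].

Step 3 — form the quadratic (x - mu)^T · Sigma^{-1} · (x - mu):
  Sigma^{-1} · (x - mu) = (-0.027, -0.4955, 0.1577).
  (x - mu)^T · [Sigma^{-1} · (x - mu)] = (-1)·(-0.027) + (-3)·(-0.4955) + (1)·(0.1577) = 1.6712.

Step 4 — take square root: d = √(1.6712) ≈ 1.2927.

d(x, mu) = √(1.6712) ≈ 1.2927


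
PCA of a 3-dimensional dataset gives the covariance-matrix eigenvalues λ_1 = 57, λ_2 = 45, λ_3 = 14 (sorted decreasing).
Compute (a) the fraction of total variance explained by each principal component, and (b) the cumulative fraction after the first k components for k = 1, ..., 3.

Step 1 — total variance = trace(Sigma) = Σ λ_i = 57 + 45 + 14 = 116.

Step 2 — fraction explained by component i = λ_i / Σ λ:
  PC1: 57/116 = 0.4914
  PC2: 45/116 = 0.3879
  PC3: 14/116 = 0.1207

Step 3 — cumulative fraction after k components = (λ_1 + ... + λ_k) / Σ λ:
  k = 1: 57/116 = 0.4914
  k = 2: (57 + 45)/116 = 102/116 = 0.8793
  k = 3: (57 + 45 + 14)/116 = 116/116 = 1

Summary (fraction, with percent):

explained: PC1 0.4914 (49.14%), PC2 0.3879 (38.79%), PC3 0.1207 (12.07%);  cumulative: 0.4914, 0.8793, 1


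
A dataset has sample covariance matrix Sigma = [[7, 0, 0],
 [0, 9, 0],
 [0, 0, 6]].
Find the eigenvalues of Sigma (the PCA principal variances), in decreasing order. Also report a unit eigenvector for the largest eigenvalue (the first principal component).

Step 1 — characteristic polynomial p(λ) = det(λI - Sigma) = λ³ - tr·λ² + c_1·λ - det, where tr = trace, c_1 = sum of the principal 2×2 minors, det = det(Sigma):
  tr = 7 + 9 + 6 = 22,
  c_1 = (7·9 - (0)²) + (7·6 - (0)²) + (9·6 - (0)²) = 63 + 42 + 54 = 159,
  det = 7·(9·6 - (0)²) - (0)·((0)·6 - (0)·(0)) + (0)·((0)·(0) - 9·(0)) = 7·(54) - (0)·(0) + (0)·(0) = 378.
  So p(λ) = λ³ - 22λ² + 159λ - 378.
Step 2 — look for an integer root (rational root theorem: any rational root is an integer divisor of 378). Testing λ = 6:
  p(6) = 216 - 792 + 954 - 378 = 0  ✓
  Dividing out (λ - 6): p(λ) = (λ - 6)(λ² - 16λ + 63).
Step 3 — remaining eigenvalues from the quadratic λ² - 16λ + 63 = 0:
  Δ = 16² - 4·63 = 256 - 252 = 4,  λ = (16 ± √4)/2 = (16 ± 2)/2 = 9 or 7.
  Sorted: λ_1 = 9,  λ_2 = 7,  λ_3 = 6  (check: sum = 22 = tr ✓).

Step 4 — unit eigenvector for λ_1 = 9: v spans the null space of (Sigma - λ_1 I), whose rows are
  r_1 = (-2, 0, 0),  r_2 = (0, 0, 0),  r_3 = (0, 0, -3).
  v is orthogonal to every row, so take v ∝ r_1 × r_3 = ((0)·(-3) - (0)·(0), (0)·(0) - (-2)·(-3), (-2)·(0) - (0)·(0)) = (0, -6, 0).
  Rescale (divide by 6; multiply by -1 so the first nonzero entry is positive): u = (0, 1, 0).
  ||u|| = √((0)² + (1)² + (0)²) = √(1) = 1,  v_1 = u/||u|| ≈ (0, 1, 0) (||v_1|| = 1).

λ_1 = 9,  λ_2 = 7,  λ_3 = 6;  v_1 ≈ (0, 1, 0)


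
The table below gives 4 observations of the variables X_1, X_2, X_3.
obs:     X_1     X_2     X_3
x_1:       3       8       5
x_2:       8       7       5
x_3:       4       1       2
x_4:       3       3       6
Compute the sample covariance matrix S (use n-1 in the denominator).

Step 1 — column means:
  mean(X_1) = (3 + 8 + 4 + 3) / 4 = 18/4 = 4.5
  mean(X_2) = (8 + 7 + 1 + 3) / 4 = 19/4 = 4.75
  mean(X_3) = (5 + 5 + 2 + 6) / 4 = 18/4 = 4.5

Step 2 — sample covariance S[i,j] = (1/(n-1)) · Σ_k (x_{k,i} - mean_i) · (x_{k,j} - mean_j), with n-1 = 3.
  S[X_1,X_1] = ((-1.5)·(-1.5) + (3.5)·(3.5) + (-0.5)·(-0.5) + (-1.5)·(-1.5)) / 3 = 17/3 = 5.6667
  S[X_1,X_2] = ((-1.5)·(3.25) + (3.5)·(2.25) + (-0.5)·(-3.75) + (-1.5)·(-1.75)) / 3 = 7.5/3 = 2.5
  S[X_1,X_3] = ((-1.5)·(0.5) + (3.5)·(0.5) + (-0.5)·(-2.5) + (-1.5)·(1.5)) / 3 = 0/3 = 0
  S[X_2,X_2] = ((3.25)·(3.25) + (2.25)·(2.25) + (-3.75)·(-3.75) + (-1.75)·(-1.75)) / 3 = 32.75/3 = 10.9167
  S[X_2,X_3] = ((3.25)·(0.5) + (2.25)·(0.5) + (-3.75)·(-2.5) + (-1.75)·(1.5)) / 3 = 9.5/3 = 3.1667
  S[X_3,X_3] = ((0.5)·(0.5) + (0.5)·(0.5) + (-2.5)·(-2.5) + (1.5)·(1.5)) / 3 = 9/3 = 3

S is symmetric (S[j,i] = S[i,j]). Assembling:

S = [[5.6667, 2.5, 0],
 [2.5, 10.9167, 3.1667],
 [0, 3.1667, 3]]


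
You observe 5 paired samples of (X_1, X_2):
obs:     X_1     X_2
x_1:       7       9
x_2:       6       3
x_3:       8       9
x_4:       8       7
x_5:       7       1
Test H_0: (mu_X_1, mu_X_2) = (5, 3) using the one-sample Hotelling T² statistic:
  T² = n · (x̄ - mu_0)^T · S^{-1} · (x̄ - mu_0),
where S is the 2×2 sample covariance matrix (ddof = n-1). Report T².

Step 1 — sample mean vector:
  mean(X_1) = (7 + 6 + 8 + 8 + 7) / 5 = 36/5 = 7.2
  mean(X_2) = (9 + 3 + 9 + 7 + 1) / 5 = 29/5 = 5.8
  x̄ = (7.2, 5.8),  deviation x̄ - mu_0 = (7.2, 5.8) - (5, 3) = (2.2, 2.8).

Step 2 — sample covariance matrix, S[i,j] = (1/(n-1)) · Σ_k (x_{k,i} - mean_i) · (x_{k,j} - mean_j), divisor n-1 = 4:
  S[X_1,X_1] = ((-0.2)·(-0.2) + (-1.2)·(-1.2) + (0.8)·(0.8) + (0.8)·(0.8) + (-0.2)·(-0.2)) / 4 = 2.8/4 = 0.7
  S[X_1,X_2] = ((-0.2)·(3.2) + (-1.2)·(-2.8) + (0.8)·(3.2) + (0.8)·(1.2) + (-0.2)·(-4.8)) / 4 = 7.2/4 = 1.8
  S[X_2,X_2] = ((3.2)·(3.2) + (-2.8)·(-2.8) + (3.2)·(3.2) + (1.2)·(1.2) + (-4.8)·(-4.8)) / 4 = 52.8/4 = 13.2
  S = [[0.7, 1.8],
 [1.8, 13.2]].

Step 3 — invert S. det(S) = 0.7·13.2 - (1.8)² = 6.
  S^{-1} = (1/det) · [[d, -b], [-b, a]] = [[2.2, -0.3],
 [-0.3, 0.1167]].

Step 4 — quadratic form (x̄ - mu_0)^T · S^{-1} · (x̄ - mu_0):
  S^{-1} · (x̄ - mu_0) = (4, -0.3333),
  (x̄ - mu_0)^T · [...] = (2.2)·(4) + (2.8)·(-0.3333) = 7.8667.

Step 5 — scale by n: T² = 5 · 7.8667 = 39.3333.

T² ≈ 39.3333


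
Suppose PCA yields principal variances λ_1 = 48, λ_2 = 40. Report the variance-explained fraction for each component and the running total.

Step 1 — total variance = trace(Sigma) = Σ λ_i = 48 + 40 = 88.

Step 2 — fraction explained by component i = λ_i / Σ λ:
  PC1: 48/88 = 0.5455
  PC2: 40/88 = 0.4545

Step 3 — cumulative fraction after k components = (λ_1 + ... + λ_k) / Σ λ:
  k = 1: 48/88 = 0.5455
  k = 2: (48 + 40)/88 = 88/88 = 1

Summary (fraction, with percent):

explained: PC1 0.5455 (54.55%), PC2 0.4545 (45.45%);  cumulative: 0.5455, 1


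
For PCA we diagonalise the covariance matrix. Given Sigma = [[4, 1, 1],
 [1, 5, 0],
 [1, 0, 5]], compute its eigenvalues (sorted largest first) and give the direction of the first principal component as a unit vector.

Step 1 — characteristic polynomial p(λ) = det(λI - Sigma) = λ³ - tr·λ² + c_1·λ - det, where tr = trace, c_1 = sum of the principal 2×2 minors, det = det(Sigma):
  tr = 4 + 5 + 5 = 14,
  c_1 = (4·5 - (1)²) + (4·5 - (1)²) + (5·5 - (0)²) = 19 + 19 + 25 = 63,
  det = 4·(5·5 - (0)²) - (1)·((1)·5 - (0)·(1)) + (1)·((1)·(0) - 5·(1)) = 4·(25) - (1)·(5) + (1)·(-5) = 90.
  So p(λ) = λ³ - 14λ² + 63λ - 90.
Step 2 — look for an integer root (rational root theorem: any rational root is an integer divisor of 90). Testing λ = 3:
  p(3) = 27 - 126 + 189 - 90 = 0  ✓
  Dividing out (λ - 3): p(λ) = (λ - 3)(λ² - 11λ + 30).
Step 3 — remaining eigenvalues from the quadratic λ² - 11λ + 30 = 0:
  Δ = 11² - 4·30 = 121 - 120 = 1,  λ = (11 ± √1)/2 = (11 ± 1)/2 = 6 or 5.
  Sorted: λ_1 = 6,  λ_2 = 5,  λ_3 = 3  (check: sum = 14 = tr ✓).

Step 4 — unit eigenvector for λ_1 = 6: v spans the null space of (Sigma - λ_1 I), whose rows are
  r_1 = (-2, 1, 1),  r_2 = (1, -1, 0),  r_3 = (1, 0, -1).
  v is orthogonal to every row, so take v ∝ r_1 × r_2 = ((1)·(0) - (1)·(-1), (1)·(1) - (-2)·(0), (-2)·(-1) - (1)·(1)) = (1, 1, 1).
  Let u = (1, 1, 1).
  ||u|| = √((1)² + (1)² + (1)²) = √(3) ≈ 1.7321,  v_1 = u/||u|| ≈ (0.5774, 0.5774, 0.5774) (||v_1|| = 1).

λ_1 = 6,  λ_2 = 5,  λ_3 = 3;  v_1 ≈ (0.5774, 0.5774, 0.5774)


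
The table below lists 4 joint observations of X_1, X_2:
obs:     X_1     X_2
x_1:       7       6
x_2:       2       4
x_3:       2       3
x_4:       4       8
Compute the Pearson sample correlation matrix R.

Step 1 — column means:
  mean(X_1) = (7 + 2 + 2 + 4) / 4 = 15/4 = 3.75
  mean(X_2) = (6 + 4 + 3 + 8) / 4 = 21/4 = 5.25

Step 2 — sample variances and covariances s[i,j] = (1/(n-1)) · Σ_k (x_{k,i} - mean_i) · (x_{k,j} - mean_j), with n-1 = 3:
  s[X_1,X_1] = ((3.25)·(3.25) + (-1.75)·(-1.75) + (-1.75)·(-1.75) + (0.25)·(0.25)) / 3 = 16.75/3 = 5.5833
  s[X_1,X_2] = ((3.25)·(0.75) + (-1.75)·(-1.25) + (-1.75)·(-2.25) + (0.25)·(2.75)) / 3 = 9.25/3 = 3.0833
  s[X_2,X_2] = ((0.75)·(0.75) + (-1.25)·(-1.25) + (-2.25)·(-2.25) + (2.75)·(2.75)) / 3 = 14.75/3 = 4.9167
  Sample standard deviations s_i = √(s[i,i]):
  s(X_1) = √(5.5833) = 2.3629
  s(X_2) = √(4.9167) = 2.2174

Step 3 — r_{ij} = s_{ij} / (s_i · s_j):
  r[X_1,X_1] = 1 (diagonal).
  r[X_1,X_2] = 3.0833 / (2.3629 · 2.2174) = 3.0833 / 5.2394 = 0.5885
  r[X_2,X_2] = 1 (diagonal).

R is symmetric with unit diagonal. Assembling:

R = [[1, 0.5885],
 [0.5885, 1]]


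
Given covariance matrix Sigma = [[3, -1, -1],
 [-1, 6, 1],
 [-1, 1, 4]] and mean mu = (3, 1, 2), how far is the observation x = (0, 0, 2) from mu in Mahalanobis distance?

Step 1 — centre the observation: (x - mu) = (-3, -1, 0).

Step 2 — invert Sigma (cofactor / det for 3×3, or solve directly):
  Sigma^{-1} = [[0.377, 0.0492, 0.082],
 [0.0492, 0.1803, -0.0328],
 [0.082, -0.0328, 0.2787]].

Step 3 — form the quadratic (x - mu)^T · Sigma^{-1} · (x - mu):
  Sigma^{-1} · (x - mu) = (-1.1803, -0.3279, -0.2131).
  (x - mu)^T · [Sigma^{-1} · (x - mu)] = (-3)·(-1.1803) + (-1)·(-0.3279) + (0)·(-0.2131) = 3.8689.

Step 4 — take square root: d = √(3.8689) ≈ 1.9669.

d(x, mu) = √(3.8689) ≈ 1.9669


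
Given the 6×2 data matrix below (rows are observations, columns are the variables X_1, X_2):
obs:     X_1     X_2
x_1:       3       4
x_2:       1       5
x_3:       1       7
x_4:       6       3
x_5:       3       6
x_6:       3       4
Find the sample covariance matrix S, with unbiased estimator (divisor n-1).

Step 1 — column means:
  mean(X_1) = (3 + 1 + 1 + 6 + 3 + 3) / 6 = 17/6 = 2.8333
  mean(X_2) = (4 + 5 + 7 + 3 + 6 + 4) / 6 = 29/6 = 4.8333

Step 2 — sample covariance S[i,j] = (1/(n-1)) · Σ_k (x_{k,i} - mean_i) · (x_{k,j} - mean_j), with n-1 = 5.
  S[X_1,X_1] = ((0.1667)·(0.1667) + (-1.8333)·(-1.8333) + (-1.8333)·(-1.8333) + (3.1667)·(3.1667) + (0.1667)·(0.1667) + (0.1667)·(0.1667)) / 5 = 16.8333/5 = 3.3667
  S[X_1,X_2] = ((0.1667)·(-0.8333) + (-1.8333)·(0.1667) + (-1.8333)·(2.1667) + (3.1667)·(-1.8333) + (0.1667)·(1.1667) + (0.1667)·(-0.8333)) / 5 = -10.1667/5 = -2.0333
  S[X_2,X_2] = ((-0.8333)·(-0.8333) + (0.1667)·(0.1667) + (2.1667)·(2.1667) + (-1.8333)·(-1.8333) + (1.1667)·(1.1667) + (-0.8333)·(-0.8333)) / 5 = 10.8333/5 = 2.1667

S is symmetric (S[j,i] = S[i,j]). Assembling:

S = [[3.3667, -2.0333],
 [-2.0333, 2.1667]]


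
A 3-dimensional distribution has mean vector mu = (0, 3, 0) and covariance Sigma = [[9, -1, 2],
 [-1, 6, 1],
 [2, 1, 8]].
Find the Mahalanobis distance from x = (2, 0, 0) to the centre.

Step 1 — centre the observation: (x - mu) = (2, -3, 0).

Step 2 — invert Sigma (cofactor / det for 3×3, or solve directly):
  Sigma^{-1} = [[0.1214, 0.0258, -0.0336],
 [0.0258, 0.1757, -0.0284],
 [-0.0336, -0.0284, 0.137]].

Step 3 — form the quadratic (x - mu)^T · Sigma^{-1} · (x - mu):
  Sigma^{-1} · (x - mu) = (0.1654, -0.4755, 0.0181).
  (x - mu)^T · [Sigma^{-1} · (x - mu)] = (2)·(0.1654) + (-3)·(-0.4755) + (0)·(0.0181) = 1.7571.

Step 4 — take square root: d = √(1.7571) ≈ 1.3256.

d(x, mu) = √(1.7571) ≈ 1.3256


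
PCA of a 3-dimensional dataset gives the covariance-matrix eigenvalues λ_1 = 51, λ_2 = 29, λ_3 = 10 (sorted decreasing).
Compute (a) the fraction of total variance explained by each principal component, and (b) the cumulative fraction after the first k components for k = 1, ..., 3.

Step 1 — total variance = trace(Sigma) = Σ λ_i = 51 + 29 + 10 = 90.

Step 2 — fraction explained by component i = λ_i / Σ λ:
  PC1: 51/90 = 0.5667
  PC2: 29/90 = 0.3222
  PC3: 10/90 = 0.1111

Step 3 — cumulative fraction after k components = (λ_1 + ... + λ_k) / Σ λ:
  k = 1: 51/90 = 0.5667
  k = 2: (51 + 29)/90 = 80/90 = 0.8889
  k = 3: (51 + 29 + 10)/90 = 90/90 = 1

Summary (fraction, with percent):

explained: PC1 0.5667 (56.67%), PC2 0.3222 (32.22%), PC3 0.1111 (11.11%);  cumulative: 0.5667, 0.8889, 1


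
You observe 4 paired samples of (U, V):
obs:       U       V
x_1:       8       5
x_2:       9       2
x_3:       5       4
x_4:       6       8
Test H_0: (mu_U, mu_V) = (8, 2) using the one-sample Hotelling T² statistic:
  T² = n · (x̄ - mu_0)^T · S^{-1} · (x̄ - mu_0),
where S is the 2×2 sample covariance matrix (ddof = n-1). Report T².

Step 1 — sample mean vector:
  mean(U) = (8 + 9 + 5 + 6) / 4 = 28/4 = 7
  mean(V) = (5 + 2 + 4 + 8) / 4 = 19/4 = 4.75
  x̄ = (7, 4.75),  deviation x̄ - mu_0 = (7, 4.75) - (8, 2) = (-1, 2.75).

Step 2 — sample covariance matrix, S[i,j] = (1/(n-1)) · Σ_k (x_{k,i} - mean_i) · (x_{k,j} - mean_j), divisor n-1 = 3:
  S[U,U] = ((1)·(1) + (2)·(2) + (-2)·(-2) + (-1)·(-1)) / 3 = 10/3 = 3.3333
  S[U,V] = ((1)·(0.25) + (2)·(-2.75) + (-2)·(-0.75) + (-1)·(3.25)) / 3 = -7/3 = -2.3333
  S[V,V] = ((0.25)·(0.25) + (-2.75)·(-2.75) + (-0.75)·(-0.75) + (3.25)·(3.25)) / 3 = 18.75/3 = 6.25
  S = [[3.3333, -2.3333],
 [-2.3333, 6.25]].

Step 3 — invert S. det(S) = 3.3333·6.25 - (-2.3333)² = 15.3889.
  S^{-1} = (1/det) · [[d, -b], [-b, a]] = [[0.4061, 0.1516],
 [0.1516, 0.2166]].

Step 4 — quadratic form (x̄ - mu_0)^T · S^{-1} · (x̄ - mu_0):
  S^{-1} · (x̄ - mu_0) = (0.0108, 0.444),
  (x̄ - mu_0)^T · [...] = (-1)·(0.0108) + (2.75)·(0.444) = 1.2103.

Step 5 — scale by n: T² = 4 · 1.2103 = 4.8412.

T² ≈ 4.8412


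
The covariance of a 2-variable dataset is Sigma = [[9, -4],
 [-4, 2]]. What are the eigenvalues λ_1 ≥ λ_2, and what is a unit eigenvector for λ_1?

Step 1 — characteristic polynomial of 2×2 Sigma:
  det(Sigma - λI) = λ² - trace · λ + det = 0.
  trace = 9 + 2 = 11, det = 9·2 - (-4)² = 2.
Step 2 — discriminant:
  Δ = trace² - 4·det = 121 - 8 = 113.
Step 3 — eigenvalues:
  λ = (trace ± √Δ)/2 = (11 ± 10.6301)/2,
  λ_1 = 10.8151,  λ_2 = 0.1849.

Step 4 — unit eigenvector for λ_1: solve (Sigma - λ_1 I)v = 0. First row:
  (9 - 10.8151)·v_x + (-4)·v_y = 0, i.e. (-1.8151)·v_x + (-4)·v_y = 0,
  so v ∝ (b, λ_1 - a) = (-4, 1.8151); multiply by -1 so the first entry is positive: u = (4, -1.8151).
  ||u|| = √((4)² + (-1.8151)²) = √(19.2945) ≈ 4.3925,
  v_1 = u/||u|| ≈ (0.9106, -0.4132) (||v_1|| = 1).

λ_1 = 10.8151,  λ_2 = 0.1849;  v_1 ≈ (0.9106, -0.4132)


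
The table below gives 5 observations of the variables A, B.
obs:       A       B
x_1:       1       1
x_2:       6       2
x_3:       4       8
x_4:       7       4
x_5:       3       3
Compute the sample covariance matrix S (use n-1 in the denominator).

Step 1 — column means:
  mean(A) = (1 + 6 + 4 + 7 + 3) / 5 = 21/5 = 4.2
  mean(B) = (1 + 2 + 8 + 4 + 3) / 5 = 18/5 = 3.6

Step 2 — sample covariance S[i,j] = (1/(n-1)) · Σ_k (x_{k,i} - mean_i) · (x_{k,j} - mean_j), with n-1 = 4.
  S[A,A] = ((-3.2)·(-3.2) + (1.8)·(1.8) + (-0.2)·(-0.2) + (2.8)·(2.8) + (-1.2)·(-1.2)) / 4 = 22.8/4 = 5.7
  S[A,B] = ((-3.2)·(-2.6) + (1.8)·(-1.6) + (-0.2)·(4.4) + (2.8)·(0.4) + (-1.2)·(-0.6)) / 4 = 6.4/4 = 1.6
  S[B,B] = ((-2.6)·(-2.6) + (-1.6)·(-1.6) + (4.4)·(4.4) + (0.4)·(0.4) + (-0.6)·(-0.6)) / 4 = 29.2/4 = 7.3

S is symmetric (S[j,i] = S[i,j]). Assembling:

S = [[5.7, 1.6],
 [1.6, 7.3]]


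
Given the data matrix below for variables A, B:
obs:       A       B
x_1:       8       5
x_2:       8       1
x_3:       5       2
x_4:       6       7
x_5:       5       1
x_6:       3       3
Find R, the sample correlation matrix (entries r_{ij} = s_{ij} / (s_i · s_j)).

Step 1 — column means:
  mean(A) = (8 + 8 + 5 + 6 + 5 + 3) / 6 = 35/6 = 5.8333
  mean(B) = (5 + 1 + 2 + 7 + 1 + 3) / 6 = 19/6 = 3.1667

Step 2 — sample variances and covariances s[i,j] = (1/(n-1)) · Σ_k (x_{k,i} - mean_i) · (x_{k,j} - mean_j), with n-1 = 5:
  s[A,A] = ((2.1667)·(2.1667) + (2.1667)·(2.1667) + (-0.8333)·(-0.8333) + (0.1667)·(0.1667) + (-0.8333)·(-0.8333) + (-2.8333)·(-2.8333)) / 5 = 18.8333/5 = 3.7667
  s[A,B] = ((2.1667)·(1.8333) + (2.1667)·(-2.1667) + (-0.8333)·(-1.1667) + (0.1667)·(3.8333) + (-0.8333)·(-2.1667) + (-2.8333)·(-0.1667)) / 5 = 3.1667/5 = 0.6333
  s[B,B] = ((1.8333)·(1.8333) + (-2.1667)·(-2.1667) + (-1.1667)·(-1.1667) + (3.8333)·(3.8333) + (-2.1667)·(-2.1667) + (-0.1667)·(-0.1667)) / 5 = 28.8333/5 = 5.7667
  Sample standard deviations s_i = √(s[i,i]):
  s(A) = √(3.7667) = 1.9408
  s(B) = √(5.7667) = 2.4014

Step 3 — r_{ij} = s_{ij} / (s_i · s_j):
  r[A,A] = 1 (diagonal).
  r[A,B] = 0.6333 / (1.9408 · 2.4014) = 0.6333 / 4.6606 = 0.1359
  r[B,B] = 1 (diagonal).

R is symmetric with unit diagonal. Assembling:

R = [[1, 0.1359],
 [0.1359, 1]]


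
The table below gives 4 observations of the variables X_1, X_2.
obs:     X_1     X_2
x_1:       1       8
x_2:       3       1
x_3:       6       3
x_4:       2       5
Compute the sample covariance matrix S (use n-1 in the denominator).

Step 1 — column means:
  mean(X_1) = (1 + 3 + 6 + 2) / 4 = 12/4 = 3
  mean(X_2) = (8 + 1 + 3 + 5) / 4 = 17/4 = 4.25

Step 2 — sample covariance S[i,j] = (1/(n-1)) · Σ_k (x_{k,i} - mean_i) · (x_{k,j} - mean_j), with n-1 = 3.
  S[X_1,X_1] = ((-2)·(-2) + (0)·(0) + (3)·(3) + (-1)·(-1)) / 3 = 14/3 = 4.6667
  S[X_1,X_2] = ((-2)·(3.75) + (0)·(-3.25) + (3)·(-1.25) + (-1)·(0.75)) / 3 = -12/3 = -4
  S[X_2,X_2] = ((3.75)·(3.75) + (-3.25)·(-3.25) + (-1.25)·(-1.25) + (0.75)·(0.75)) / 3 = 26.75/3 = 8.9167

S is symmetric (S[j,i] = S[i,j]). Assembling:

S = [[4.6667, -4],
 [-4, 8.9167]]


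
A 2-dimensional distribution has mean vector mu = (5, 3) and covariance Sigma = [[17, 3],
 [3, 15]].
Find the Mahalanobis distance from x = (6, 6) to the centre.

Step 1 — centre the observation: (x - mu) = (1, 3).

Step 2 — invert Sigma. det(Sigma) = 17·15 - (3)² = 246.
  Sigma^{-1} = (1/det) · [[d, -b], [-b, a]] = [[0.061, -0.0122],
 [-0.0122, 0.0691]].

Step 3 — form the quadratic (x - mu)^T · Sigma^{-1} · (x - mu):
  Sigma^{-1} · (x - mu) = (0.0244, 0.1951).
  (x - mu)^T · [Sigma^{-1} · (x - mu)] = (1)·(0.0244) + (3)·(0.1951) = 0.6098.

Step 4 — take square root: d = √(0.6098) ≈ 0.7809.

d(x, mu) = √(0.6098) ≈ 0.7809


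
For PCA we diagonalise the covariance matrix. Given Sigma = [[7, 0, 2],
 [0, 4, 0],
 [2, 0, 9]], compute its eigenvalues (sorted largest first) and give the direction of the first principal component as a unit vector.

Step 1 — characteristic polynomial p(λ) = det(λI - Sigma) = λ³ - tr·λ² + c_1·λ - det, where tr = trace, c_1 = sum of the principal 2×2 minors, det = det(Sigma):
  tr = 7 + 4 + 9 = 20,
  c_1 = (7·4 - (0)²) + (7·9 - (2)²) + (4·9 - (0)²) = 28 + 59 + 36 = 123,
  det = 7·(4·9 - (0)²) - (0)·((0)·9 - (0)·(2)) + (2)·((0)·(0) - 4·(2)) = 7·(36) - (0)·(0) + (2)·(-8) = 236.
  So p(λ) = λ³ - 20λ² + 123λ - 236.
Step 2 — look for an integer root (rational root theorem: any rational root is an integer divisor of 236). Testing λ = 4:
  p(4) = 64 - 320 + 492 - 236 = 0  ✓
  Dividing out (λ - 4): p(λ) = (λ - 4)(λ² - 16λ + 59).
Step 3 — remaining eigenvalues from the quadratic λ² - 16λ + 59 = 0:
  Δ = 16² - 4·59 = 256 - 236 = 20,  λ = (16 ± √20)/2 = (16 ± 4.4721)/2 ≈ 10.2361 or 5.7639.
  Sorted: λ_1 = 10.2361,  λ_2 = 5.7639,  λ_3 = 4  (check: sum = 20 = tr ✓).

Step 4 — unit eigenvector for λ_1 ≈ 10.2361: v spans the null space of (Sigma - λ_1 I), whose rows are
  r_1 = (-3.2361, 0, 2),  r_2 = (0, -6.2361, 0),  r_3 = (2, 0, -1.2361).
  v is orthogonal to every row, so take v ∝ r_1 × r_2 = ((0)·(0) - (2)·(-6.2361), (2)·(0) - (-3.2361)·(0), (-3.2361)·(-6.2361) - (0)·(0)) ≈ (12.4721, 0, 20.1803).
  Let u = (12.4721, 0, 20.1803).
  ||u|| = √((12.4721)² + (0)² + (20.1803)²) = √(562.8003) ≈ 23.7234,  v_1 = u/||u|| ≈ (0.5257, 0, 0.8507) (||v_1|| = 1).

λ_1 = 10.2361,  λ_2 = 5.7639,  λ_3 = 4;  v_1 ≈ (0.5257, 0, 0.8507)


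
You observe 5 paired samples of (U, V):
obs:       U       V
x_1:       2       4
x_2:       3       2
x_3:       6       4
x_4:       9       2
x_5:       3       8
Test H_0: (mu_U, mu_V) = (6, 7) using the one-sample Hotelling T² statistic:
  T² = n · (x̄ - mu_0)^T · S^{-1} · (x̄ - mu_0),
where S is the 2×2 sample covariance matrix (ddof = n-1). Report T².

Step 1 — sample mean vector:
  mean(U) = (2 + 3 + 6 + 9 + 3) / 5 = 23/5 = 4.6
  mean(V) = (4 + 2 + 4 + 2 + 8) / 5 = 20/5 = 4
  x̄ = (4.6, 4),  deviation x̄ - mu_0 = (4.6, 4) - (6, 7) = (-1.4, -3).

Step 2 — sample covariance matrix, S[i,j] = (1/(n-1)) · Σ_k (x_{k,i} - mean_i) · (x_{k,j} - mean_j), divisor n-1 = 4:
  S[U,U] = ((-2.6)·(-2.6) + (-1.6)·(-1.6) + (1.4)·(1.4) + (4.4)·(4.4) + (-1.6)·(-1.6)) / 4 = 33.2/4 = 8.3
  S[U,V] = ((-2.6)·(0) + (-1.6)·(-2) + (1.4)·(0) + (4.4)·(-2) + (-1.6)·(4)) / 4 = -12/4 = -3
  S[V,V] = ((0)·(0) + (-2)·(-2) + (0)·(0) + (-2)·(-2) + (4)·(4)) / 4 = 24/4 = 6
  S = [[8.3, -3],
 [-3, 6]].

Step 3 — invert S. det(S) = 8.3·6 - (-3)² = 40.8.
  S^{-1} = (1/det) · [[d, -b], [-b, a]] = [[0.1471, 0.0735],
 [0.0735, 0.2034]].

Step 4 — quadratic form (x̄ - mu_0)^T · S^{-1} · (x̄ - mu_0):
  S^{-1} · (x̄ - mu_0) = (-0.4265, -0.7132),
  (x̄ - mu_0)^T · [...] = (-1.4)·(-0.4265) + (-3)·(-0.7132) = 2.7368.

Step 5 — scale by n: T² = 5 · 2.7368 = 13.6838.

T² ≈ 13.6838


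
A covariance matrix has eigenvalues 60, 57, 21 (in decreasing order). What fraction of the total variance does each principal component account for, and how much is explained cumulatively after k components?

Step 1 — total variance = trace(Sigma) = Σ λ_i = 60 + 57 + 21 = 138.

Step 2 — fraction explained by component i = λ_i / Σ λ:
  PC1: 60/138 = 0.4348
  PC2: 57/138 = 0.413
  PC3: 21/138 = 0.1522

Step 3 — cumulative fraction after k components = (λ_1 + ... + λ_k) / Σ λ:
  k = 1: 60/138 = 0.4348
  k = 2: (60 + 57)/138 = 117/138 = 0.8478
  k = 3: (60 + 57 + 21)/138 = 138/138 = 1

Summary (fraction, with percent):

explained: PC1 0.4348 (43.48%), PC2 0.413 (41.3%), PC3 0.1522 (15.22%);  cumulative: 0.4348, 0.8478, 1


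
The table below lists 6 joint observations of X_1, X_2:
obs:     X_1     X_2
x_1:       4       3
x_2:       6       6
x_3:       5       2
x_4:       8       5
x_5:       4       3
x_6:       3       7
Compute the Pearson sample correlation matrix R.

Step 1 — column means:
  mean(X_1) = (4 + 6 + 5 + 8 + 4 + 3) / 6 = 30/6 = 5
  mean(X_2) = (3 + 6 + 2 + 5 + 3 + 7) / 6 = 26/6 = 4.3333

Step 2 — sample variances and covariances s[i,j] = (1/(n-1)) · Σ_k (x_{k,i} - mean_i) · (x_{k,j} - mean_j), with n-1 = 5:
  s[X_1,X_1] = ((-1)·(-1) + (1)·(1) + (0)·(0) + (3)·(3) + (-1)·(-1) + (-2)·(-2)) / 5 = 16/5 = 3.2
  s[X_1,X_2] = ((-1)·(-1.3333) + (1)·(1.6667) + (0)·(-2.3333) + (3)·(0.6667) + (-1)·(-1.3333) + (-2)·(2.6667)) / 5 = 1/5 = 0.2
  s[X_2,X_2] = ((-1.3333)·(-1.3333) + (1.6667)·(1.6667) + (-2.3333)·(-2.3333) + (0.6667)·(0.6667) + (-1.3333)·(-1.3333) + (2.6667)·(2.6667)) / 5 = 19.3333/5 = 3.8667
  Sample standard deviations s_i = √(s[i,i]):
  s(X_1) = √(3.2) = 1.7889
  s(X_2) = √(3.8667) = 1.9664

Step 3 — r_{ij} = s_{ij} / (s_i · s_j):
  r[X_1,X_1] = 1 (diagonal).
  r[X_1,X_2] = 0.2 / (1.7889 · 1.9664) = 0.2 / 3.5176 = 0.0569
  r[X_2,X_2] = 1 (diagonal).

R is symmetric with unit diagonal. Assembling:

R = [[1, 0.0569],
 [0.0569, 1]]


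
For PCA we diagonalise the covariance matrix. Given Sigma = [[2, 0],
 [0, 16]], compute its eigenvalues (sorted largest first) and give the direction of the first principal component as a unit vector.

Step 1 — characteristic polynomial of 2×2 Sigma:
  det(Sigma - λI) = λ² - trace · λ + det = 0.
  trace = 2 + 16 = 18, det = 2·16 - (0)² = 32.
Step 2 — discriminant:
  Δ = trace² - 4·det = 324 - 128 = 196.
Step 3 — eigenvalues:
  λ = (trace ± √Δ)/2 = (18 ± 14)/2,
  λ_1 = 16,  λ_2 = 2.

Step 4 — unit eigenvector for λ_1: Sigma is diagonal, so its eigenvectors are the coordinate axes. λ_1 = 16 is the diagonal entry on the second coordinate axis, hence
  v_1 = (0, 1) (||v_1|| = 1).

λ_1 = 16,  λ_2 = 2;  v_1 ≈ (0, 1)


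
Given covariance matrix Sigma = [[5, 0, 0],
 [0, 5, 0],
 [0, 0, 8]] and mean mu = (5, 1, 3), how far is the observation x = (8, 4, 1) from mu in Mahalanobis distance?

Step 1 — centre the observation: (x - mu) = (3, 3, -2).

Step 2 — invert Sigma (cofactor / det for 3×3, or solve directly):
  Sigma^{-1} = [[0.2, 0, 0],
 [0, 0.2, 0],
 [0, 0, 0.125]].

Step 3 — form the quadratic (x - mu)^T · Sigma^{-1} · (x - mu):
  Sigma^{-1} · (x - mu) = (0.6, 0.6, -0.25).
  (x - mu)^T · [Sigma^{-1} · (x - mu)] = (3)·(0.6) + (3)·(0.6) + (-2)·(-0.25) = 4.1.

Step 4 — take square root: d = √(4.1) ≈ 2.0248.

d(x, mu) = √(4.1) ≈ 2.0248


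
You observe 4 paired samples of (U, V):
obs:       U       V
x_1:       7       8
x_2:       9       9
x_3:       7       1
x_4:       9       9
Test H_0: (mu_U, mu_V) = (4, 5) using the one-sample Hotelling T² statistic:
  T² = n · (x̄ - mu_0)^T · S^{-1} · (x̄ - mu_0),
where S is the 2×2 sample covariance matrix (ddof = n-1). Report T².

Step 1 — sample mean vector:
  mean(U) = (7 + 9 + 7 + 9) / 4 = 32/4 = 8
  mean(V) = (8 + 9 + 1 + 9) / 4 = 27/4 = 6.75
  x̄ = (8, 6.75),  deviation x̄ - mu_0 = (8, 6.75) - (4, 5) = (4, 1.75).

Step 2 — sample covariance matrix, S[i,j] = (1/(n-1)) · Σ_k (x_{k,i} - mean_i) · (x_{k,j} - mean_j), divisor n-1 = 3:
  S[U,U] = ((-1)·(-1) + (1)·(1) + (-1)·(-1) + (1)·(1)) / 3 = 4/3 = 1.3333
  S[U,V] = ((-1)·(1.25) + (1)·(2.25) + (-1)·(-5.75) + (1)·(2.25)) / 3 = 9/3 = 3
  S[V,V] = ((1.25)·(1.25) + (2.25)·(2.25) + (-5.75)·(-5.75) + (2.25)·(2.25)) / 3 = 44.75/3 = 14.9167
  S = [[1.3333, 3],
 [3, 14.9167]].

Step 3 — invert S. det(S) = 1.3333·14.9167 - (3)² = 10.8889.
  S^{-1} = (1/det) · [[d, -b], [-b, a]] = [[1.3699, -0.2755],
 [-0.2755, 0.1224]].

Step 4 — quadratic form (x̄ - mu_0)^T · S^{-1} · (x̄ - mu_0):
  S^{-1} · (x̄ - mu_0) = (4.9974, -0.8878),
  (x̄ - mu_0)^T · [...] = (4)·(4.9974) + (1.75)·(-0.8878) = 18.4362.

Step 5 — scale by n: T² = 4 · 18.4362 = 73.7449.

T² ≈ 73.7449


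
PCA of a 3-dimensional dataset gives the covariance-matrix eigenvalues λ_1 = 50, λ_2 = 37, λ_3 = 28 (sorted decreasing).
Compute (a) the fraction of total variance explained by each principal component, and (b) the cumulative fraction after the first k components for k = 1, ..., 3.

Step 1 — total variance = trace(Sigma) = Σ λ_i = 50 + 37 + 28 = 115.

Step 2 — fraction explained by component i = λ_i / Σ λ:
  PC1: 50/115 = 0.4348
  PC2: 37/115 = 0.3217
  PC3: 28/115 = 0.2435

Step 3 — cumulative fraction after k components = (λ_1 + ... + λ_k) / Σ λ:
  k = 1: 50/115 = 0.4348
  k = 2: (50 + 37)/115 = 87/115 = 0.7565
  k = 3: (50 + 37 + 28)/115 = 115/115 = 1

Summary (fraction, with percent):

explained: PC1 0.4348 (43.48%), PC2 0.3217 (32.17%), PC3 0.2435 (24.35%);  cumulative: 0.4348, 0.7565, 1


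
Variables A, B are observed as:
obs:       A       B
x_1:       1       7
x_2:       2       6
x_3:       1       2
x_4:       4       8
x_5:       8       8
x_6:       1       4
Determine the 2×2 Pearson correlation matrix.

Step 1 — column means:
  mean(A) = (1 + 2 + 1 + 4 + 8 + 1) / 6 = 17/6 = 2.8333
  mean(B) = (7 + 6 + 2 + 8 + 8 + 4) / 6 = 35/6 = 5.8333

Step 2 — sample variances and covariances s[i,j] = (1/(n-1)) · Σ_k (x_{k,i} - mean_i) · (x_{k,j} - mean_j), with n-1 = 5:
  s[A,A] = ((-1.8333)·(-1.8333) + (-0.8333)·(-0.8333) + (-1.8333)·(-1.8333) + (1.1667)·(1.1667) + (5.1667)·(5.1667) + (-1.8333)·(-1.8333)) / 5 = 38.8333/5 = 7.7667
  s[A,B] = ((-1.8333)·(1.1667) + (-0.8333)·(0.1667) + (-1.8333)·(-3.8333) + (1.1667)·(2.1667) + (5.1667)·(2.1667) + (-1.8333)·(-1.8333)) / 5 = 21.8333/5 = 4.3667
  s[B,B] = ((1.1667)·(1.1667) + (0.1667)·(0.1667) + (-3.8333)·(-3.8333) + (2.1667)·(2.1667) + (2.1667)·(2.1667) + (-1.8333)·(-1.8333)) / 5 = 28.8333/5 = 5.7667
  Sample standard deviations s_i = √(s[i,i]):
  s(A) = √(7.7667) = 2.7869
  s(B) = √(5.7667) = 2.4014

Step 3 — r_{ij} = s_{ij} / (s_i · s_j):
  r[A,A] = 1 (diagonal).
  r[A,B] = 4.3667 / (2.7869 · 2.4014) = 4.3667 / 6.6924 = 0.6525
  r[B,B] = 1 (diagonal).

R is symmetric with unit diagonal. Assembling:

R = [[1, 0.6525],
 [0.6525, 1]]


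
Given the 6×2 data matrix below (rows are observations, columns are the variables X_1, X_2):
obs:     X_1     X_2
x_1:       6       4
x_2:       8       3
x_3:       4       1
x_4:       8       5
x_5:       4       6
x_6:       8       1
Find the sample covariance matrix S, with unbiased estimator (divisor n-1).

Step 1 — column means:
  mean(X_1) = (6 + 8 + 4 + 8 + 4 + 8) / 6 = 38/6 = 6.3333
  mean(X_2) = (4 + 3 + 1 + 5 + 6 + 1) / 6 = 20/6 = 3.3333

Step 2 — sample covariance S[i,j] = (1/(n-1)) · Σ_k (x_{k,i} - mean_i) · (x_{k,j} - mean_j), with n-1 = 5.
  S[X_1,X_1] = ((-0.3333)·(-0.3333) + (1.6667)·(1.6667) + (-2.3333)·(-2.3333) + (1.6667)·(1.6667) + (-2.3333)·(-2.3333) + (1.6667)·(1.6667)) / 5 = 19.3333/5 = 3.8667
  S[X_1,X_2] = ((-0.3333)·(0.6667) + (1.6667)·(-0.3333) + (-2.3333)·(-2.3333) + (1.6667)·(1.6667) + (-2.3333)·(2.6667) + (1.6667)·(-2.3333)) / 5 = -2.6667/5 = -0.5333
  S[X_2,X_2] = ((0.6667)·(0.6667) + (-0.3333)·(-0.3333) + (-2.3333)·(-2.3333) + (1.6667)·(1.6667) + (2.6667)·(2.6667) + (-2.3333)·(-2.3333)) / 5 = 21.3333/5 = 4.2667

S is symmetric (S[j,i] = S[i,j]). Assembling:

S = [[3.8667, -0.5333],
 [-0.5333, 4.2667]]


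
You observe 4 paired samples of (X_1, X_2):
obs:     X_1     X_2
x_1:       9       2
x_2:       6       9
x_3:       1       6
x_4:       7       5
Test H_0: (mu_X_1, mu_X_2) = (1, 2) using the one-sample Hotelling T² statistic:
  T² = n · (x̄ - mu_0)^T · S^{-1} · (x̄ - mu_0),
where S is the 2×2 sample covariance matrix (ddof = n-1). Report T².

Step 1 — sample mean vector:
  mean(X_1) = (9 + 6 + 1 + 7) / 4 = 23/4 = 5.75
  mean(X_2) = (2 + 9 + 6 + 5) / 4 = 22/4 = 5.5
  x̄ = (5.75, 5.5),  deviation x̄ - mu_0 = (5.75, 5.5) - (1, 2) = (4.75, 3.5).

Step 2 — sample covariance matrix, S[i,j] = (1/(n-1)) · Σ_k (x_{k,i} - mean_i) · (x_{k,j} - mean_j), divisor n-1 = 3:
  S[X_1,X_1] = ((3.25)·(3.25) + (0.25)·(0.25) + (-4.75)·(-4.75) + (1.25)·(1.25)) / 3 = 34.75/3 = 11.5833
  S[X_1,X_2] = ((3.25)·(-3.5) + (0.25)·(3.5) + (-4.75)·(0.5) + (1.25)·(-0.5)) / 3 = -13.5/3 = -4.5
  S[X_2,X_2] = ((-3.5)·(-3.5) + (3.5)·(3.5) + (0.5)·(0.5) + (-0.5)·(-0.5)) / 3 = 25/3 = 8.3333
  S = [[11.5833, -4.5],
 [-4.5, 8.3333]].

Step 3 — invert S. det(S) = 11.5833·8.3333 - (-4.5)² = 76.2778.
  S^{-1} = (1/det) · [[d, -b], [-b, a]] = [[0.1092, 0.059],
 [0.059, 0.1519]].

Step 4 — quadratic form (x̄ - mu_0)^T · S^{-1} · (x̄ - mu_0):
  S^{-1} · (x̄ - mu_0) = (0.7254, 0.8117),
  (x̄ - mu_0)^T · [...] = (4.75)·(0.7254) + (3.5)·(0.8117) = 6.2868.

Step 5 — scale by n: T² = 4 · 6.2868 = 25.1471.

T² ≈ 25.1471


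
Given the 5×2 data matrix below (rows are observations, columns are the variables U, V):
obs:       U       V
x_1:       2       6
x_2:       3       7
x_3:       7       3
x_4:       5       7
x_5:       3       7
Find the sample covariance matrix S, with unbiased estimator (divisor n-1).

Step 1 — column means:
  mean(U) = (2 + 3 + 7 + 5 + 3) / 5 = 20/5 = 4
  mean(V) = (6 + 7 + 3 + 7 + 7) / 5 = 30/5 = 6

Step 2 — sample covariance S[i,j] = (1/(n-1)) · Σ_k (x_{k,i} - mean_i) · (x_{k,j} - mean_j), with n-1 = 4.
  S[U,U] = ((-2)·(-2) + (-1)·(-1) + (3)·(3) + (1)·(1) + (-1)·(-1)) / 4 = 16/4 = 4
  S[U,V] = ((-2)·(0) + (-1)·(1) + (3)·(-3) + (1)·(1) + (-1)·(1)) / 4 = -10/4 = -2.5
  S[V,V] = ((0)·(0) + (1)·(1) + (-3)·(-3) + (1)·(1) + (1)·(1)) / 4 = 12/4 = 3

S is symmetric (S[j,i] = S[i,j]). Assembling:

S = [[4, -2.5],
 [-2.5, 3]]


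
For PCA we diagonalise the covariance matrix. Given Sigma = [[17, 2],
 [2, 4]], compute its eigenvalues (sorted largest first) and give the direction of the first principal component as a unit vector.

Step 1 — characteristic polynomial of 2×2 Sigma:
  det(Sigma - λI) = λ² - trace · λ + det = 0.
  trace = 17 + 4 = 21, det = 17·4 - (2)² = 64.
Step 2 — discriminant:
  Δ = trace² - 4·det = 441 - 256 = 185.
Step 3 — eigenvalues:
  λ = (trace ± √Δ)/2 = (21 ± 13.6015)/2,
  λ_1 = 17.3007,  λ_2 = 3.6993.

Step 4 — unit eigenvector for λ_1: solve (Sigma - λ_1 I)v = 0. First row:
  (17 - 17.3007)·v_x + (2)·v_y = 0, i.e. (-0.3007)·v_x + (2)·v_y = 0,
  so v ∝ (b, λ_1 - a) = (2, 0.3007) = u.
  ||u|| = √((2)² + (0.3007)²) = √(4.0904) ≈ 2.0225,
  v_1 = u/||u|| ≈ (0.9889, 0.1487) (||v_1|| = 1).

λ_1 = 17.3007,  λ_2 = 3.6993;  v_1 ≈ (0.9889, 0.1487)


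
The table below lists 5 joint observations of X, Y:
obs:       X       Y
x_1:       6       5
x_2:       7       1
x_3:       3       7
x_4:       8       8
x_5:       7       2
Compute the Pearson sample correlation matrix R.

Step 1 — column means:
  mean(X) = (6 + 7 + 3 + 8 + 7) / 5 = 31/5 = 6.2
  mean(Y) = (5 + 1 + 7 + 8 + 2) / 5 = 23/5 = 4.6

Step 2 — sample variances and covariances s[i,j] = (1/(n-1)) · Σ_k (x_{k,i} - mean_i) · (x_{k,j} - mean_j), with n-1 = 4:
  s[X,X] = ((-0.2)·(-0.2) + (0.8)·(0.8) + (-3.2)·(-3.2) + (1.8)·(1.8) + (0.8)·(0.8)) / 4 = 14.8/4 = 3.7
  s[X,Y] = ((-0.2)·(0.4) + (0.8)·(-3.6) + (-3.2)·(2.4) + (1.8)·(3.4) + (0.8)·(-2.6)) / 4 = -6.6/4 = -1.65
  s[Y,Y] = ((0.4)·(0.4) + (-3.6)·(-3.6) + (2.4)·(2.4) + (3.4)·(3.4) + (-2.6)·(-2.6)) / 4 = 37.2/4 = 9.3
  Sample standard deviations s_i = √(s[i,i]):
  s(X) = √(3.7) = 1.9235
  s(Y) = √(9.3) = 3.0496

Step 3 — r_{ij} = s_{ij} / (s_i · s_j):
  r[X,X] = 1 (diagonal).
  r[X,Y] = -1.65 / (1.9235 · 3.0496) = -1.65 / 5.866 = -0.2813
  r[Y,Y] = 1 (diagonal).

R is symmetric with unit diagonal. Assembling:

R = [[1, -0.2813],
 [-0.2813, 1]]


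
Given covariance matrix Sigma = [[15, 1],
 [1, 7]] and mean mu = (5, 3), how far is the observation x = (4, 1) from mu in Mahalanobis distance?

Step 1 — centre the observation: (x - mu) = (-1, -2).

Step 2 — invert Sigma. det(Sigma) = 15·7 - (1)² = 104.
  Sigma^{-1} = (1/det) · [[d, -b], [-b, a]] = [[0.0673, -0.0096],
 [-0.0096, 0.1442]].

Step 3 — form the quadratic (x - mu)^T · Sigma^{-1} · (x - mu):
  Sigma^{-1} · (x - mu) = (-0.0481, -0.2788).
  (x - mu)^T · [Sigma^{-1} · (x - mu)] = (-1)·(-0.0481) + (-2)·(-0.2788) = 0.6058.

Step 4 — take square root: d = √(0.6058) ≈ 0.7783.

d(x, mu) = √(0.6058) ≈ 0.7783


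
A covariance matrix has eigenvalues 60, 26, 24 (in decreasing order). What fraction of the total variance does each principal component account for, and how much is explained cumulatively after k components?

Step 1 — total variance = trace(Sigma) = Σ λ_i = 60 + 26 + 24 = 110.

Step 2 — fraction explained by component i = λ_i / Σ λ:
  PC1: 60/110 = 0.5455
  PC2: 26/110 = 0.2364
  PC3: 24/110 = 0.2182

Step 3 — cumulative fraction after k components = (λ_1 + ... + λ_k) / Σ λ:
  k = 1: 60/110 = 0.5455
  k = 2: (60 + 26)/110 = 86/110 = 0.7818
  k = 3: (60 + 26 + 24)/110 = 110/110 = 1

Summary (fraction, with percent):

explained: PC1 0.5455 (54.55%), PC2 0.2364 (23.64%), PC3 0.2182 (21.82%);  cumulative: 0.5455, 0.7818, 1


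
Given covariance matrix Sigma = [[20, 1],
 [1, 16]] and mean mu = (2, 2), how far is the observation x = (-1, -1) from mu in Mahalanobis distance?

Step 1 — centre the observation: (x - mu) = (-3, -3).

Step 2 — invert Sigma. det(Sigma) = 20·16 - (1)² = 319.
  Sigma^{-1} = (1/det) · [[d, -b], [-b, a]] = [[0.0502, -0.0031],
 [-0.0031, 0.0627]].

Step 3 — form the quadratic (x - mu)^T · Sigma^{-1} · (x - mu):
  Sigma^{-1} · (x - mu) = (-0.1411, -0.1787).
  (x - mu)^T · [Sigma^{-1} · (x - mu)] = (-3)·(-0.1411) + (-3)·(-0.1787) = 0.9592.

Step 4 — take square root: d = √(0.9592) ≈ 0.9794.

d(x, mu) = √(0.9592) ≈ 0.9794


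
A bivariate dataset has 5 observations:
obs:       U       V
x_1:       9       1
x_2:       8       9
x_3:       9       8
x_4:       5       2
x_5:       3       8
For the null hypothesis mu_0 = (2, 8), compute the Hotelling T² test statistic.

Step 1 — sample mean vector:
  mean(U) = (9 + 8 + 9 + 5 + 3) / 5 = 34/5 = 6.8
  mean(V) = (1 + 9 + 8 + 2 + 8) / 5 = 28/5 = 5.6
  x̄ = (6.8, 5.6),  deviation x̄ - mu_0 = (6.8, 5.6) - (2, 8) = (4.8, -2.4).

Step 2 — sample covariance matrix, S[i,j] = (1/(n-1)) · Σ_k (x_{k,i} - mean_i) · (x_{k,j} - mean_j), divisor n-1 = 4:
  S[U,U] = ((2.2)·(2.2) + (1.2)·(1.2) + (2.2)·(2.2) + (-1.8)·(-1.8) + (-3.8)·(-3.8)) / 4 = 28.8/4 = 7.2
  S[U,V] = ((2.2)·(-4.6) + (1.2)·(3.4) + (2.2)·(2.4) + (-1.8)·(-3.6) + (-3.8)·(2.4)) / 4 = -3.4/4 = -0.85
  S[V,V] = ((-4.6)·(-4.6) + (3.4)·(3.4) + (2.4)·(2.4) + (-3.6)·(-3.6) + (2.4)·(2.4)) / 4 = 57.2/4 = 14.3
  S = [[7.2, -0.85],
 [-0.85, 14.3]].

Step 3 — invert S. det(S) = 7.2·14.3 - (-0.85)² = 102.2375.
  S^{-1} = (1/det) · [[d, -b], [-b, a]] = [[0.1399, 0.0083],
 [0.0083, 0.0704]].

Step 4 — quadratic form (x̄ - mu_0)^T · S^{-1} · (x̄ - mu_0):
  S^{-1} · (x̄ - mu_0) = (0.6514, -0.1291),
  (x̄ - mu_0)^T · [...] = (4.8)·(0.6514) + (-2.4)·(-0.1291) = 3.4367.

Step 5 — scale by n: T² = 5 · 3.4367 = 17.1835.

T² ≈ 17.1835
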